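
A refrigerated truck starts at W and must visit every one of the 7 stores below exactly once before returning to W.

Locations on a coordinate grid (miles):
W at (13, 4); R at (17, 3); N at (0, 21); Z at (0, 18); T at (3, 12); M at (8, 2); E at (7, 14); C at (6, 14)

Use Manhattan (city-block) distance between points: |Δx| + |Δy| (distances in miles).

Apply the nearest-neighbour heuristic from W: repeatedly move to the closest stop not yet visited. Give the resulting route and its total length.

Total distance 76 miles via the nearest-neighbour route W → R → M → E → C → T → Z → N → W.

From W: distances to unvisited — R=5, M=7, E=16, C=17, T=18, Z=27, N=30. Nearest is R (5).
From R: distances to unvisited — M=10, E=21, C=22, T=23, Z=32, N=35. Nearest is M (10).
From M: distances to unvisited — E=13, C=14, T=15, Z=24, N=27. Nearest is E (13).
From E: distances to unvisited — C=1, T=6, Z=11, N=14. Nearest is C (1).
From C: distances to unvisited — T=5, Z=10, N=13. Nearest is T (5).
From T: distances to unvisited — Z=9, N=12. Nearest is Z (9).
From Z: distances to unvisited — N=3. Nearest is N (3).
Return N→W: 30.
Total = 5 + 10 + 13 + 1 + 5 + 9 + 3 + 30 = 76.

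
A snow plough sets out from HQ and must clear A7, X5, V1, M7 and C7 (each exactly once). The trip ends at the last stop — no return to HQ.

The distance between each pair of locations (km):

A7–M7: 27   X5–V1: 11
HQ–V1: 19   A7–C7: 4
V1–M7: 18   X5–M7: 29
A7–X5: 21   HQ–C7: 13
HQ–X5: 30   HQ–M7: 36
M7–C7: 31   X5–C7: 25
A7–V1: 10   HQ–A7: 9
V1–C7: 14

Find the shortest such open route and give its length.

There are 5! = 120 possible orderings.
HQ→A7→X5→V1→M7→C7: 9+21+11+18+31 = 90
HQ→A7→X5→V1→C7→M7: 9+21+11+14+31 = 86
HQ→A7→X5→M7→V1→C7: 9+21+29+18+14 = 91
HQ→A7→X5→M7→C7→V1: 9+21+29+31+14 = 104
HQ→A7→X5→C7→V1→M7: 9+21+25+14+18 = 87
HQ→A7→X5→C7→M7→V1: 9+21+25+31+18 = 104
HQ→A7→V1→X5→M7→C7: 9+10+11+29+31 = 90
HQ→A7→V1→X5→C7→M7: 9+10+11+25+31 = 86
HQ→A7→V1→M7→X5→C7: 9+10+18+29+25 = 91
HQ→A7→V1→M7→C7→X5: 9+10+18+31+25 = 93
HQ→A7→V1→C7→X5→M7: 9+10+14+25+29 = 87
HQ→A7→V1→C7→M7→X5: 9+10+14+31+29 = 93
HQ→A7→M7→X5→V1→C7: 9+27+29+11+14 = 90
HQ→A7→M7→X5→C7→V1: 9+27+29+25+14 = 104
… (106 more)
HQ→A7→C7→X5→V1→M7: 9+4+25+11+18 = 67  ← best
The minimum is 67.
One shortest path: HQ → A7 → C7 → X5 → V1 → M7.

67 km — the minimum one-way total.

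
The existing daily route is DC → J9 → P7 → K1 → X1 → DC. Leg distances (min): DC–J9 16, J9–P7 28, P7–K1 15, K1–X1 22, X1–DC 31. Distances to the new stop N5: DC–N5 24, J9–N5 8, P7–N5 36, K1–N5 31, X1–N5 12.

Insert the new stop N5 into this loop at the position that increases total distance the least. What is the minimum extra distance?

Insertion cost between consecutive stops i–j is d(i,N5) + d(N5,j) − d(i,j):
  between DC and J9: 24 + 8 − 16 = 16
  between J9 and P7: 8 + 36 − 28 = 16
  between P7 and K1: 36 + 31 − 15 = 52
  between K1 and X1: 31 + 12 − 22 = 21
  between X1 and DC: 12 + 24 − 31 = 5
Cheapest insertion is between X1 and DC, adding 5.
New total = 112 + 5 = 117.

Adding 5 min by placing N5 on the X1–DC leg.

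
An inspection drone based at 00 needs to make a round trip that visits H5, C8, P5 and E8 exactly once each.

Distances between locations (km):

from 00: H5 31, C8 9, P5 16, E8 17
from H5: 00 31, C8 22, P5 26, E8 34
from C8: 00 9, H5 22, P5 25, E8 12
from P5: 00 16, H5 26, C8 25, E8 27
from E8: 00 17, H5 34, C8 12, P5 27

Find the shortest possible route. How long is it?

There are 12 distinct closed tours to check (reversals are equivalent).
00 → H5 → C8 → P5 → E8 → 00: 31+22+25+27+17 = 122
00 → H5 → C8 → E8 → P5 → 00: 31+22+12+27+16 = 108
00 → H5 → P5 → C8 → E8 → 00: 31+26+25+12+17 = 111
00 → H5 → P5 → E8 → C8 → 00: 31+26+27+12+9 = 105
00 → H5 → E8 → C8 → P5 → 00: 31+34+12+25+16 = 118
00 → H5 → E8 → P5 → C8 → 00: 31+34+27+25+9 = 126
00 → C8 → H5 → P5 → E8 → 00: 9+22+26+27+17 = 101
00 → C8 → H5 → E8 → P5 → 00: 9+22+34+27+16 = 108
00 → C8 → P5 → H5 → E8 → 00: 9+25+26+34+17 = 111
00 → C8 → E8 → H5 → P5 → 00: 9+12+34+26+16 = 97
00 → P5 → H5 → C8 → E8 → 00: 16+26+22+12+17 = 93
00 → P5 → C8 → H5 → E8 → 00: 16+25+22+34+17 = 114
The minimum is 93.
One optimal route: 00 → P5 → H5 → C8 → E8 → 00 (or its reverse).

Shortest round trip = 93 km.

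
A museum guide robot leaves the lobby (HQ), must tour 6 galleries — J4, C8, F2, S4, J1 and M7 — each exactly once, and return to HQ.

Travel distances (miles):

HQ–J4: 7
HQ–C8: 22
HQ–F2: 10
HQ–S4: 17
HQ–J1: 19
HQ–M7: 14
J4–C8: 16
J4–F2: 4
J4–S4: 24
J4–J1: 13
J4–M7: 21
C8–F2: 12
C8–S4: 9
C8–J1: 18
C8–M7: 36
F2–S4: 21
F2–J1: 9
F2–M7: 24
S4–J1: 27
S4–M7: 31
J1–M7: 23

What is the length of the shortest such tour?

There are 360 distinct closed tours to check (reversals are equivalent).
HQ - J4 - C8 - F2 - S4 - J1 - M7 - HQ: 7+16+12+21+27+23+14 = 120
HQ - J4 - C8 - F2 - S4 - M7 - J1 - HQ: 7+16+12+21+31+23+19 = 129
HQ - J4 - C8 - F2 - J1 - S4 - M7 - HQ: 7+16+12+9+27+31+14 = 116
HQ - J4 - C8 - F2 - J1 - M7 - S4 - HQ: 7+16+12+9+23+31+17 = 115
HQ - J4 - C8 - F2 - M7 - S4 - J1 - HQ: 7+16+12+24+31+27+19 = 136
HQ - J4 - C8 - F2 - M7 - J1 - S4 - HQ: 7+16+12+24+23+27+17 = 126
HQ - J4 - C8 - S4 - F2 - J1 - M7 - HQ: 7+16+9+21+9+23+14 = 99
HQ - J4 - C8 - S4 - F2 - M7 - J1 - HQ: 7+16+9+21+24+23+19 = 119
… (352 more)
HQ - J4 - F2 - J1 - C8 - S4 - M7 - HQ: 7+4+9+18+9+31+14 = 92  ← best
The minimum is 92.
One optimal route: HQ → J4 → F2 → J1 → C8 → S4 → M7 → HQ (or its reverse).

Shortest round trip = 92 miles.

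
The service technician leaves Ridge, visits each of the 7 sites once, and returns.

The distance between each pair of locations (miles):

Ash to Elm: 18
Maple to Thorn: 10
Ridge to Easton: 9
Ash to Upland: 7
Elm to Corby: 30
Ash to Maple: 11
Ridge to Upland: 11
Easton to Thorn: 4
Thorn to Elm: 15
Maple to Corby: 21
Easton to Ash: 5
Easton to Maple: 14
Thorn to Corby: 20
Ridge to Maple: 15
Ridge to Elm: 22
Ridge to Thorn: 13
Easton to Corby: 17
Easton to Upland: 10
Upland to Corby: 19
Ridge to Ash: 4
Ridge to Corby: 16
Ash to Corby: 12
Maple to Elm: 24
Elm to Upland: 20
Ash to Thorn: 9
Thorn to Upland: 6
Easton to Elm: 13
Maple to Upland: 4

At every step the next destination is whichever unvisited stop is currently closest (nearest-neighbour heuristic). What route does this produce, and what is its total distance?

At Ridge the remaining stops are Ash 4, Easton 9, Upland 11, Thorn 13, Maple 15, Corby 16, Elm 22; go to Ash.
At Ash the remaining stops are Easton 5, Upland 7, Thorn 9, Maple 11, Corby 12, Elm 18; go to Easton.
At Easton the remaining stops are Thorn 4, Upland 10, Elm 13, Maple 14, Corby 17; go to Thorn.
At Thorn the remaining stops are Upland 6, Maple 10, Elm 15, Corby 20; go to Upland.
At Upland the remaining stops are Maple 4, Corby 19, Elm 20; go to Maple.
At Maple the remaining stops are Corby 21, Elm 24; go to Corby.
At Corby the remaining stops are Elm 30; go to Elm.
Return Elm→Ridge: 22.
Total = 4 + 5 + 4 + 6 + 4 + 21 + 30 + 22 = 96.

Total distance 96 miles via the nearest-neighbour route Ridge → Ash → Easton → Thorn → Upland → Maple → Corby → Elm → Ridge.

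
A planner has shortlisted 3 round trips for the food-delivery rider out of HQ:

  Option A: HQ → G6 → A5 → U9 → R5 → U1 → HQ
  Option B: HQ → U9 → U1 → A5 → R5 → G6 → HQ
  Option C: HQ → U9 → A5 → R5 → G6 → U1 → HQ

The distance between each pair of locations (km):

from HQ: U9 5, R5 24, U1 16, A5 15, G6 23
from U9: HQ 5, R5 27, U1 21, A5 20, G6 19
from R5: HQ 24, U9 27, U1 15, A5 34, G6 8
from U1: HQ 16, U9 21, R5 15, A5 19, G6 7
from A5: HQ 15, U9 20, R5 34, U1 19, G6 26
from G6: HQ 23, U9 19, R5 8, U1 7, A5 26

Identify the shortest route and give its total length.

Shortest is Option C, total 90 km.

Option A: 23 + 26 + 20 + 27 + 15 + 16 = 127
Option B: 5 + 21 + 19 + 34 + 8 + 23 = 110
Option C: 5 + 20 + 34 + 8 + 7 + 16 = 90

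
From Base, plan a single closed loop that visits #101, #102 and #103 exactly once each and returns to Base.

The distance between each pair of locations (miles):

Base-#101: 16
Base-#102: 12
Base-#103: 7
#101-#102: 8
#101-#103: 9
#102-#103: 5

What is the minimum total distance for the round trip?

Base→#101→#102→#103→Base: 16+8+5+7 = 36
Base→#101→#103→#102→Base: 16+9+5+12 = 42
Base→#102→#101→#103→Base: 12+8+9+7 = 36
The minimum is 36.
One optimal route: Base → #101 → #102 → #103 → Base (or its reverse).

Minimum total distance: 36 miles.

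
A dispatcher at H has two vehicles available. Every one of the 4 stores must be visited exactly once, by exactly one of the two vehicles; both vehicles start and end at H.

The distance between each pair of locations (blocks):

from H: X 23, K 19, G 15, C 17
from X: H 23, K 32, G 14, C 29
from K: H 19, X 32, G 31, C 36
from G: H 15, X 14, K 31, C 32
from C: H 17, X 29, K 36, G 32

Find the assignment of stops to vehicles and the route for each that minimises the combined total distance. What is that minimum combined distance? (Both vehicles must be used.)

113 blocks — the smallest possible combined total.

Try each way of splitting the stops between the two vehicles (each non-empty) and, for each split, find the best tour for each vehicle:
  {X} + {K, G, C}: 46 + 99 = 145
  {K} + {X, G, C}: 38 + 75 = 113
  {X, K} + {G, C}: 74 + 64 = 138
  {G} + {X, K, C}: 30 + 97 = 127
  {X, G} + {K, C}: 52 + 72 = 124
  {K, G} + {X, C}: 65 + 69 = 134
  … (7 splits in total)
Best: vehicle 1 H → K → H = 38; vehicle 2 H → G → X → C → H = 75; combined 113.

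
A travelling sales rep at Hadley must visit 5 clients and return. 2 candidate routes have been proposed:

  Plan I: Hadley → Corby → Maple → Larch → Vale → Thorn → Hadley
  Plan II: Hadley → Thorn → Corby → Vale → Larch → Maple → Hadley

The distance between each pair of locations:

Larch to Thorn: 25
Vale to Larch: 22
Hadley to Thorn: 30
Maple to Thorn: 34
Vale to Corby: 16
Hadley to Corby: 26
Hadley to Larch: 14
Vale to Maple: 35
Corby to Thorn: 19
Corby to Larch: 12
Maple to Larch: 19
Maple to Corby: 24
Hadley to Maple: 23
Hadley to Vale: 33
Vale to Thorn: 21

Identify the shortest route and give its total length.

Shortest is Plan II, total 129.

Plan I: 26 + 24 + 19 + 22 + 21 + 30 = 142
Plan II: 30 + 19 + 16 + 22 + 19 + 23 = 129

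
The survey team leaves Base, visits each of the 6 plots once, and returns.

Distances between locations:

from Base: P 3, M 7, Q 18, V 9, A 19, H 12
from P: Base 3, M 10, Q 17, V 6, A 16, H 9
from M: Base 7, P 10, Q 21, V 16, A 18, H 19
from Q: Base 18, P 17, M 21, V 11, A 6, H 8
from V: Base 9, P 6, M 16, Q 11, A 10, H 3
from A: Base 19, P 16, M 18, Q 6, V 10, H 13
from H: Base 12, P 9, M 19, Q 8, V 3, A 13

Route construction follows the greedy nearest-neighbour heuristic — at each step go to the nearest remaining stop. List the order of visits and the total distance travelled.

Nearest-neighbour total = 51; route Base → P → V → H → Q → A → M → Base.

At Base the remaining stops are P 3, M 7, V 9, H 12, Q 18, A 19; go to P.
At P the remaining stops are V 6, H 9, M 10, A 16, Q 17; go to V.
At V the remaining stops are H 3, A 10, Q 11, M 16; go to H.
At H the remaining stops are Q 8, A 13, M 19; go to Q.
At Q the remaining stops are A 6, M 21; go to A.
At A the remaining stops are M 18; go to M.
Return M→Base: 7.
Total = 3 + 6 + 3 + 8 + 6 + 18 + 7 = 51.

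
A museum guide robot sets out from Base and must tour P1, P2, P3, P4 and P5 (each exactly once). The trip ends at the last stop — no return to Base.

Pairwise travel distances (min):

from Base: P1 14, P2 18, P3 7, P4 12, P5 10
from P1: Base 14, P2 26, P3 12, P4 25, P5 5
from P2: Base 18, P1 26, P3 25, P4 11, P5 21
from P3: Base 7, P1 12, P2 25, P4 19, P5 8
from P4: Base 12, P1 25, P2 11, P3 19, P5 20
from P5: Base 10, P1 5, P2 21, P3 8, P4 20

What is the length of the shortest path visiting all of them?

There are 5! = 120 possible orderings.
Base → P1 → P2 → P3 → P4 → P5: 14+26+25+19+20 = 104
Base → P1 → P2 → P3 → P5 → P4: 14+26+25+8+20 = 93
Base → P1 → P2 → P4 → P3 → P5: 14+26+11+19+8 = 78
Base → P1 → P2 → P4 → P5 → P3: 14+26+11+20+8 = 79
Base → P1 → P2 → P5 → P3 → P4: 14+26+21+8+19 = 88
Base → P1 → P2 → P5 → P4 → P3: 14+26+21+20+19 = 100
Base → P1 → P3 → P2 → P4 → P5: 14+12+25+11+20 = 82
Base → P1 → P3 → P2 → P5 → P4: 14+12+25+21+20 = 92
Base → P1 → P3 → P4 → P2 → P5: 14+12+19+11+21 = 77
Base → P1 → P3 → P4 → P5 → P2: 14+12+19+20+21 = 86
Base → P1 → P3 → P5 → P2 → P4: 14+12+8+21+11 = 66
Base → P1 → P3 → P5 → P4 → P2: 14+12+8+20+11 = 65
Base → P1 → P4 → P2 → P3 → P5: 14+25+11+25+8 = 83
Base → P1 → P4 → P2 → P5 → P3: 14+25+11+21+8 = 79
… (106 more)
Base → P3 → P1 → P5 → P4 → P2: 7+12+5+20+11 = 55  ← best
The minimum is 55.
One shortest path: Base → P3 → P1 → P5 → P4 → P2.

Shortest open route: 55 min.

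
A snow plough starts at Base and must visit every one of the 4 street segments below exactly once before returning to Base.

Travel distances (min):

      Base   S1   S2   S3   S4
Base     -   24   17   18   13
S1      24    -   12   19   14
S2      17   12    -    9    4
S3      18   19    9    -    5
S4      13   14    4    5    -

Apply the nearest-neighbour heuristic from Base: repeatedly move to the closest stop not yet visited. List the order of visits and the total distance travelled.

69 min along Base → S4 → S2 → S3 → S1 → Base.

Base → [S4:13 / S2:17 / S3:18 / S1:24] → S4 (13)
S4 → [S2:4 / S3:5 / S1:14] → S2 (4)
S2 → [S3:9 / S1:12] → S3 (9)
S3 → [S1:19] → S1 (19)
Return S1→Base: 24.
Total = 13 + 4 + 9 + 19 + 24 = 69.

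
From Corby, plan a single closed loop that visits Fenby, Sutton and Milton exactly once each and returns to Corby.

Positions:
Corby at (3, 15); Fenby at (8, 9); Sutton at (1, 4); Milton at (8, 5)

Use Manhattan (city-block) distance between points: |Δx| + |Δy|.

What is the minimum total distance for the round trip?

There are 3 distinct closed tours to check (reversals are equivalent).
Corby→Fenby→Sutton→Milton→Corby: 11+12+8+15 = 46
Corby→Fenby→Milton→Sutton→Corby: 11+4+8+13 = 36
Corby→Sutton→Fenby→Milton→Corby: 13+12+4+15 = 44
The minimum is 36.
One optimal route: Corby → Fenby → Milton → Sutton → Corby (or its reverse).

Minimum total distance: 36.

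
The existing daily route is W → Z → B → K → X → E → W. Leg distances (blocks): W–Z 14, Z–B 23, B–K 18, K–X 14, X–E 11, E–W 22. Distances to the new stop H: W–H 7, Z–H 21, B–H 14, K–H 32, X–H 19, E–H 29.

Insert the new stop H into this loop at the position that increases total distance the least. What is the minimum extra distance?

Adding 12 blocks by placing H on the Z–B leg.

Insertion cost between consecutive stops i–j is d(i,H) + d(H,j) − d(i,j):
  between W and Z: 7 + 21 − 14 = 14
  between Z and B: 21 + 14 − 23 = 12
  between B and K: 14 + 32 − 18 = 28
  between K and X: 32 + 19 − 14 = 37
  between X and E: 19 + 29 − 11 = 37
  between E and W: 29 + 7 − 22 = 14
Cheapest insertion is between Z and B, adding 12.
New total = 102 + 12 = 114.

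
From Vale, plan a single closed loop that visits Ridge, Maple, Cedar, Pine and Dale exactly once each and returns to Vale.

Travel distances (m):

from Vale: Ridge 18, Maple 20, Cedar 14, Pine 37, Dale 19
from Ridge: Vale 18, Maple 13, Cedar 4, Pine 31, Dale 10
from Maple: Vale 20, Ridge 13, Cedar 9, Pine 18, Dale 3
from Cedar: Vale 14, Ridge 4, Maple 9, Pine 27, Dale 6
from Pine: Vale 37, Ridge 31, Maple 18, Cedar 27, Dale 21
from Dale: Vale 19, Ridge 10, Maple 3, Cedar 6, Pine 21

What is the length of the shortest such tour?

Shortest round trip = 86 m.

Vale → Ridge → Maple → Cedar → Pine → Dale → Vale: 18+13+9+27+21+19 = 107
Vale → Ridge → Maple → Cedar → Dale → Pine → Vale: 18+13+9+6+21+37 = 104
Vale → Ridge → Maple → Pine → Cedar → Dale → Vale: 18+13+18+27+6+19 = 101
Vale → Ridge → Maple → Pine → Dale → Cedar → Vale: 18+13+18+21+6+14 = 90
Vale → Ridge → Maple → Dale → Cedar → Pine → Vale: 18+13+3+6+27+37 = 104
Vale → Ridge → Maple → Dale → Pine → Cedar → Vale: 18+13+3+21+27+14 = 96
Vale → Ridge → Cedar → Maple → Pine → Dale → Vale: 18+4+9+18+21+19 = 89
Vale → Ridge → Cedar → Maple → Dale → Pine → Vale: 18+4+9+3+21+37 = 92
Vale → Ridge → Cedar → Pine → Maple → Dale → Vale: 18+4+27+18+3+19 = 89
Vale → Ridge → Cedar → Pine → Dale → Maple → Vale: 18+4+27+21+3+20 = 93
Vale → Ridge → Cedar → Dale → Maple → Pine → Vale: 18+4+6+3+18+37 = 86
Vale → Ridge → Cedar → Dale → Pine → Maple → Vale: 18+4+6+21+18+20 = 87
Vale → Ridge → Pine → Maple → Cedar → Dale → Vale: 18+31+18+9+6+19 = 101
Vale → Ridge → Pine → Maple → Dale → Cedar → Vale: 18+31+18+3+6+14 = 90
… (46 more)
The minimum is 86.
One optimal route: Vale → Ridge → Cedar → Dale → Maple → Pine → Vale (or its reverse).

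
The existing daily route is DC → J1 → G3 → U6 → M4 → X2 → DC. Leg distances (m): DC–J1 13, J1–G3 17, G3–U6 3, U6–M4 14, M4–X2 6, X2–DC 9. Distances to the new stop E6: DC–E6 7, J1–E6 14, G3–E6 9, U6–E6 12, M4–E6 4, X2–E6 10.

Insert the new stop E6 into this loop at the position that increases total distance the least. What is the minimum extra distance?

+2 m — insert E6 between U6 and M4.

Insertion cost between consecutive stops i–j is d(i,E6) + d(E6,j) − d(i,j):
  between DC and J1: 7 + 14 − 13 = 8
  between J1 and G3: 14 + 9 − 17 = 6
  between G3 and U6: 9 + 12 − 3 = 18
  between U6 and M4: 12 + 4 − 14 = 2
  between M4 and X2: 4 + 10 − 6 = 8
  between X2 and DC: 10 + 7 − 9 = 8
Cheapest insertion is between U6 and M4, adding 2.
New total = 62 + 2 = 64.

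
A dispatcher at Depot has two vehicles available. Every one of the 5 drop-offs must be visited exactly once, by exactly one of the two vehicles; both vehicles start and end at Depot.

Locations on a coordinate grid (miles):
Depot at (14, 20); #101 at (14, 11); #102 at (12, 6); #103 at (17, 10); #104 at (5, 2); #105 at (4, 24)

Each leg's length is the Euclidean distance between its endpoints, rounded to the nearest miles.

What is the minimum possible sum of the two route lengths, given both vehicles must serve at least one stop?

Minimum combined distance: 68 miles.

There are 2^4 − 1 = 15 ways to divide the 5 stops into two non-empty groups. For each, the best each vehicle can do is its own shortest tour through its group:
  {#101} + {#102, #103, #104, #105}: 18 + 57 = 75
  {#102} + {#101, #103, #104, #105}: 28 + 59 = 87
  {#101, #102} + {#103, #104, #105}: 28 + 57 = 85
  {#103} + {#101, #102, #104, #105}: 20 + 55 = 75
  {#101, #103} + {#102, #104, #105}: 22 + 55 = 77
  {#102, #103} + {#101, #104, #105}: 30 + 55 = 85
  … (15 splits in total)
  {#101, #102, #103, #104} + {#105}: 46 + 22 = 68  ← best
Best: vehicle 1 Depot → #101 → #102 → #104 → #103 → Depot = 46; vehicle 2 Depot → #105 → Depot = 22; combined 68.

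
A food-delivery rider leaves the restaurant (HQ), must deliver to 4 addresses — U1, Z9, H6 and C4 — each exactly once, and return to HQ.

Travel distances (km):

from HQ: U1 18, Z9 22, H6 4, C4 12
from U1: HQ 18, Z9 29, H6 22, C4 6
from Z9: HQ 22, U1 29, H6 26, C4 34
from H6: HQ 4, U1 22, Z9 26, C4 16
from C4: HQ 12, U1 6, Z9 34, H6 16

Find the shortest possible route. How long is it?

HQ - U1 - Z9 - H6 - C4 - HQ: 18+29+26+16+12 = 101
HQ - U1 - Z9 - C4 - H6 - HQ: 18+29+34+16+4 = 101
HQ - U1 - H6 - Z9 - C4 - HQ: 18+22+26+34+12 = 112
HQ - U1 - H6 - C4 - Z9 - HQ: 18+22+16+34+22 = 112
HQ - U1 - C4 - Z9 - H6 - HQ: 18+6+34+26+4 = 88
HQ - U1 - C4 - H6 - Z9 - HQ: 18+6+16+26+22 = 88
HQ - Z9 - U1 - H6 - C4 - HQ: 22+29+22+16+12 = 101
HQ - Z9 - U1 - C4 - H6 - HQ: 22+29+6+16+4 = 77
HQ - Z9 - H6 - U1 - C4 - HQ: 22+26+22+6+12 = 88
HQ - Z9 - C4 - U1 - H6 - HQ: 22+34+6+22+4 = 88
HQ - H6 - U1 - Z9 - C4 - HQ: 4+22+29+34+12 = 101
HQ - H6 - Z9 - U1 - C4 - HQ: 4+26+29+6+12 = 77
The minimum is 77.
One optimal route: HQ → Z9 → U1 → C4 → H6 → HQ (or its reverse).

Shortest round trip = 77 km.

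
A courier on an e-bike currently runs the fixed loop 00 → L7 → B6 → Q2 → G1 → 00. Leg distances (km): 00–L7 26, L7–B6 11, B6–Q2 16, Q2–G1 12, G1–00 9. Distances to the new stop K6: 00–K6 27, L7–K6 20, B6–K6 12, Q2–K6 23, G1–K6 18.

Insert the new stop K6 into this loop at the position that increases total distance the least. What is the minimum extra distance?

Insertion cost between consecutive stops i–j is d(i,K6) + d(K6,j) − d(i,j):
  between 00 and L7: 27 + 20 − 26 = 21
  between L7 and B6: 20 + 12 − 11 = 21
  between B6 and Q2: 12 + 23 − 16 = 19
  between Q2 and G1: 23 + 18 − 12 = 29
  between G1 and 00: 18 + 27 − 9 = 36
Cheapest insertion is between B6 and Q2, adding 19.
New total = 74 + 19 = 93.

Minimum extra distance: 19 km, inserting K6 between B6 and Q2.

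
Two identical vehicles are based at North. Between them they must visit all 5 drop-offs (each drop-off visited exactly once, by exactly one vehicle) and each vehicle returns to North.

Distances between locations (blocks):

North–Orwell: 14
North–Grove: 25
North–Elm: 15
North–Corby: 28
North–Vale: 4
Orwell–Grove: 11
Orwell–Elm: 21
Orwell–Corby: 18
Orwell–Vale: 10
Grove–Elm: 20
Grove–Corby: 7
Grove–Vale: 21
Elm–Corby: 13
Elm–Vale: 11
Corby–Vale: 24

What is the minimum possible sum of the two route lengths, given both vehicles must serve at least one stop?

Minimum combined distance: 68 blocks.

Try each way of splitting the stops between the two vehicles (each non-empty) and, for each split, find the best tour for each vehicle:
  {Orwell} + {Grove, Elm, Corby, Vale}: 28 + 60 = 88
  {Grove} + {Orwell, Elm, Corby, Vale}: 50 + 60 = 110
  {Orwell, Grove} + {Elm, Corby, Vale}: 50 + 56 = 106
  {Elm} + {Orwell, Grove, Corby, Vale}: 30 + 60 = 90
  {Orwell, Elm} + {Grove, Corby, Vale}: 50 + 60 = 110
  {Grove, Elm} + {Orwell, Corby, Vale}: 60 + 60 = 120
  … (15 splits in total)
  {Orwell, Grove, Elm, Corby} + {Vale}: 60 + 8 = 68  ← best
Best: vehicle 1 North → Orwell → Grove → Corby → Elm → North = 60; vehicle 2 North → Vale → North = 8; combined 68.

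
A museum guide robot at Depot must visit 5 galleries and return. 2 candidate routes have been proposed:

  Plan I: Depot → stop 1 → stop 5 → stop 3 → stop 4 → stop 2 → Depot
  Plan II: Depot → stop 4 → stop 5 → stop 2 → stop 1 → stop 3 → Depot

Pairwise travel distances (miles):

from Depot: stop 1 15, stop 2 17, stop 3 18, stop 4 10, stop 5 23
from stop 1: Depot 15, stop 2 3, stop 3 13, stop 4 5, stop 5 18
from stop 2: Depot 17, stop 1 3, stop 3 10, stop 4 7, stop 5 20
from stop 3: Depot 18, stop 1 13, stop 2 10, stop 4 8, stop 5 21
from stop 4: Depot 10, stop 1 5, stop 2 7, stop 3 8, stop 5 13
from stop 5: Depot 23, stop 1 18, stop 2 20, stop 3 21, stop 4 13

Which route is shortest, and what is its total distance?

Plan I: 15 + 18 + 21 + 8 + 7 + 17 = 86
Plan II: 10 + 13 + 20 + 3 + 13 + 18 = 77

77 miles — Plan II is the shortest.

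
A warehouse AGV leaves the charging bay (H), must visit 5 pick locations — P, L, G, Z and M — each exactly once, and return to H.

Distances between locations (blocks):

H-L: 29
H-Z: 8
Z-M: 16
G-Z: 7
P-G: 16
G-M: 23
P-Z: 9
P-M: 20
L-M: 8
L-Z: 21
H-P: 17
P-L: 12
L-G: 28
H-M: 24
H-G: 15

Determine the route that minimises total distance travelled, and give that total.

There are 60 distinct closed tours to check (reversals are equivalent).
H → P → L → G → Z → M → H: 17+12+28+7+16+24 = 104
H → P → L → G → M → Z → H: 17+12+28+23+16+8 = 104
H → P → L → Z → G → M → H: 17+12+21+7+23+24 = 104
H → P → L → Z → M → G → H: 17+12+21+16+23+15 = 104
H → P → L → M → G → Z → H: 17+12+8+23+7+8 = 75
H → P → L → M → Z → G → H: 17+12+8+16+7+15 = 75
H → P → G → L → Z → M → H: 17+16+28+21+16+24 = 122
H → P → G → L → M → Z → H: 17+16+28+8+16+8 = 93
H → P → G → Z → L → M → H: 17+16+7+21+8+24 = 93
H → P → G → Z → M → L → H: 17+16+7+16+8+29 = 93
H → P → G → M → L → Z → H: 17+16+23+8+21+8 = 93
H → P → G → M → Z → L → H: 17+16+23+16+21+29 = 122
H → P → Z → L → G → M → H: 17+9+21+28+23+24 = 122
H → P → Z → L → M → G → H: 17+9+21+8+23+15 = 93
… (46 more)
The minimum is 75.
One optimal route: H → P → L → M → G → Z → H (or its reverse).

Minimum total distance: 75 blocks.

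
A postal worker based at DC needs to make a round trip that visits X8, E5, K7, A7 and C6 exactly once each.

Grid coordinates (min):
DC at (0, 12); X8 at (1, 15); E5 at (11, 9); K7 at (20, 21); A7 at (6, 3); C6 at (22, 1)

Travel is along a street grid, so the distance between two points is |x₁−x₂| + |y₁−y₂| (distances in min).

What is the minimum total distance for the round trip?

Shortest round trip = 94 min.

DC→X8→E5→K7→A7→C6→DC: 4+16+21+32+18+33 = 124
DC→X8→E5→K7→C6→A7→DC: 4+16+21+22+18+15 = 96
DC→X8→E5→A7→K7→C6→DC: 4+16+11+32+22+33 = 118
DC→X8→E5→A7→C6→K7→DC: 4+16+11+18+22+29 = 100
DC→X8→E5→C6→K7→A7→DC: 4+16+19+22+32+15 = 108
DC→X8→E5→C6→A7→K7→DC: 4+16+19+18+32+29 = 118
DC→X8→K7→E5→A7→C6→DC: 4+25+21+11+18+33 = 112
DC→X8→K7→E5→C6→A7→DC: 4+25+21+19+18+15 = 102
DC→X8→K7→A7→E5→C6→DC: 4+25+32+11+19+33 = 124
DC→X8→K7→A7→C6→E5→DC: 4+25+32+18+19+14 = 112
DC→X8→K7→C6→E5→A7→DC: 4+25+22+19+11+15 = 96
DC→X8→K7→C6→A7→E5→DC: 4+25+22+18+11+14 = 94
DC→X8→A7→E5→K7→C6→DC: 4+17+11+21+22+33 = 108
DC→X8→A7→E5→C6→K7→DC: 4+17+11+19+22+29 = 102
… (46 more)
The minimum is 94.
One optimal route: DC → X8 → K7 → C6 → A7 → E5 → DC (or its reverse).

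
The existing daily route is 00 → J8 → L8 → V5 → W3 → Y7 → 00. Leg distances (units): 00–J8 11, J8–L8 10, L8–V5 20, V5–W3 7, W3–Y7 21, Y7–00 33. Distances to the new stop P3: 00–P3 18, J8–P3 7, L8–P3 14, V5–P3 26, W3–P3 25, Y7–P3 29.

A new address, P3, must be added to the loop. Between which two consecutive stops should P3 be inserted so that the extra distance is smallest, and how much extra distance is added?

Minimum extra distance: 11, inserting P3 between J8 and L8.

Insertion cost between consecutive stops i–j is d(i,P3) + d(P3,j) − d(i,j):
  between 00 and J8: 18 + 7 − 11 = 14
  between J8 and L8: 7 + 14 − 10 = 11
  between L8 and V5: 14 + 26 − 20 = 20
  between V5 and W3: 26 + 25 − 7 = 44
  between W3 and Y7: 25 + 29 − 21 = 33
  between Y7 and 00: 29 + 18 − 33 = 14
Cheapest insertion is between J8 and L8, adding 11.
New total = 102 + 11 = 113.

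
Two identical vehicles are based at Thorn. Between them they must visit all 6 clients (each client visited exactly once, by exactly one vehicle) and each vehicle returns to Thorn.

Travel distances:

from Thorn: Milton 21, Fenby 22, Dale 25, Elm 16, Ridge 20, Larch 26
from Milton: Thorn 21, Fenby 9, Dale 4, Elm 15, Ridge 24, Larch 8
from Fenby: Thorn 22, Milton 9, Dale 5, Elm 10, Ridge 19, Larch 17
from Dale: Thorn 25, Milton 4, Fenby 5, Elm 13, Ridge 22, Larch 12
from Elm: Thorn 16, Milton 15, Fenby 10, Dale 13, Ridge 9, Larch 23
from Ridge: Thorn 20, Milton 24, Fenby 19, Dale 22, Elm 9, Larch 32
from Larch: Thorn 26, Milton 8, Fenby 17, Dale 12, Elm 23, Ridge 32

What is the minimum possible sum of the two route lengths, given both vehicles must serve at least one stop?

Minimum combined distance: 109.

Check every non-empty split of the stops between the two vehicles; for each half take its own optimal tour:
  {Milton} + {Fenby, Dale, Elm, Ridge, Larch}: 42 + 82 = 124
  {Fenby} + {Milton, Dale, Elm, Ridge, Larch}: 44 + 80 = 124
  {Milton, Fenby} + {Dale, Elm, Ridge, Larch}: 52 + 80 = 132
  {Dale} + {Milton, Fenby, Elm, Ridge, Larch}: 50 + 82 = 132
  {Milton, Dale} + {Fenby, Elm, Ridge, Larch}: 50 + 82 = 132
  {Fenby, Dale} + {Milton, Elm, Ridge, Larch}: 52 + 78 = 130
  … (31 splits in total)
  {Ridge} + {Milton, Fenby, Dale, Elm, Larch}: 40 + 69 = 109  ← best
Best: vehicle 1 Thorn → Ridge → Thorn = 40; vehicle 2 Thorn → Elm → Fenby → Dale → Milton → Larch → Thorn = 69; combined 109.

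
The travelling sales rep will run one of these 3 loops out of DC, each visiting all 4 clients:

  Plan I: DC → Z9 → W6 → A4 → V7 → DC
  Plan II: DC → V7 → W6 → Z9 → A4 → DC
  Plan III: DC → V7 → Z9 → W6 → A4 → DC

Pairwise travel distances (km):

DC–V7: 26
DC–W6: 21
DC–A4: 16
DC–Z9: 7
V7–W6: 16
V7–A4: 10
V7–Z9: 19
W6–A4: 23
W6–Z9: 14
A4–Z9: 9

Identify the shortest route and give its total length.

Plan I: 7 + 14 + 23 + 10 + 26 = 80
Plan II: 26 + 16 + 14 + 9 + 16 = 81
Plan III: 26 + 19 + 14 + 23 + 16 = 98

Shortest is Plan I, total 80 km.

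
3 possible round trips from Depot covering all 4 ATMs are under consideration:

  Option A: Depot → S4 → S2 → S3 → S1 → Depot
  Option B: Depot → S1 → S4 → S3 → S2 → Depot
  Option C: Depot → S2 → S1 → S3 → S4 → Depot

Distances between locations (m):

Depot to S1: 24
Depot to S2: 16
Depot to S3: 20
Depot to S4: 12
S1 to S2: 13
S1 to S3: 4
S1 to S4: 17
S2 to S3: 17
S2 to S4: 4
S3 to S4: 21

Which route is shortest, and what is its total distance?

Option A: 12 + 4 + 17 + 4 + 24 = 61
Option B: 24 + 17 + 21 + 17 + 16 = 95
Option C: 16 + 13 + 4 + 21 + 12 = 66

Shortest is Option A, total 61 m.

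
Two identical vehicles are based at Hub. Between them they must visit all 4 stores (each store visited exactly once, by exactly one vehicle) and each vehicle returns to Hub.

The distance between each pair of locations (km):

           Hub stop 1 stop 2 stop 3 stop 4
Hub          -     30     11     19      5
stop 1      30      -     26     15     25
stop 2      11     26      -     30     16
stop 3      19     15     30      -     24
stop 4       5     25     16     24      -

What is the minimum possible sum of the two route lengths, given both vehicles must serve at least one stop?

There are 2^3 − 1 = 7 ways to divide the 4 stops into two non-empty groups. For each, the best each vehicle can do is its own shortest tour through its group:
  {stop 1} + {stop 2, stop 3, stop 4}: 60 + 70 = 130
  {stop 2} + {stop 1, stop 3, stop 4}: 22 + 64 = 86
  {stop 1, stop 2} + {stop 3, stop 4}: 67 + 48 = 115
  {stop 3} + {stop 1, stop 2, stop 4}: 38 + 67 = 105
  {stop 1, stop 3} + {stop 2, stop 4}: 64 + 32 = 96
  {stop 2, stop 3} + {stop 1, stop 4}: 60 + 60 = 120
  … (7 splits in total)
  {stop 1, stop 2, stop 3} + {stop 4}: 71 + 10 = 81  ← best
Best: vehicle 1 Hub → stop 2 → stop 1 → stop 3 → Hub = 71; vehicle 2 Hub → stop 4 → Hub = 10; combined 81.

81 km — the smallest possible combined total.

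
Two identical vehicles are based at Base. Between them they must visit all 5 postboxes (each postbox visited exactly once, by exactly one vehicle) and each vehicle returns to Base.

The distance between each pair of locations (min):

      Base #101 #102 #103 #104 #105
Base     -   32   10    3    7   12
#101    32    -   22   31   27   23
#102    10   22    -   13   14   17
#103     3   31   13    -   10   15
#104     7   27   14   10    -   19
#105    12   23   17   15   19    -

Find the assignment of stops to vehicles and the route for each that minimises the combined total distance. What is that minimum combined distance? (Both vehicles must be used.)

Minimum combined distance: 84 min.

There are 2^4 − 1 = 15 ways to divide the 5 stops into two non-empty groups. For each, the best each vehicle can do is its own shortest tour through its group:
  {#101} + {#102, #103, #104, #105}: 64 + 56 = 120
  {#102} + {#101, #103, #104, #105}: 20 + 75 = 95
  {#101, #102} + {#103, #104, #105}: 64 + 44 = 108
  {#103} + {#101, #102, #104, #105}: 6 + 78 = 84
  {#101, #103} + {#102, #104, #105}: 66 + 50 = 116
  {#102, #103} + {#101, #104, #105}: 26 + 69 = 95
  … (15 splits in total)
Best: vehicle 1 Base → #103 → Base = 6; vehicle 2 Base → #104 → #102 → #101 → #105 → Base = 78; combined 84.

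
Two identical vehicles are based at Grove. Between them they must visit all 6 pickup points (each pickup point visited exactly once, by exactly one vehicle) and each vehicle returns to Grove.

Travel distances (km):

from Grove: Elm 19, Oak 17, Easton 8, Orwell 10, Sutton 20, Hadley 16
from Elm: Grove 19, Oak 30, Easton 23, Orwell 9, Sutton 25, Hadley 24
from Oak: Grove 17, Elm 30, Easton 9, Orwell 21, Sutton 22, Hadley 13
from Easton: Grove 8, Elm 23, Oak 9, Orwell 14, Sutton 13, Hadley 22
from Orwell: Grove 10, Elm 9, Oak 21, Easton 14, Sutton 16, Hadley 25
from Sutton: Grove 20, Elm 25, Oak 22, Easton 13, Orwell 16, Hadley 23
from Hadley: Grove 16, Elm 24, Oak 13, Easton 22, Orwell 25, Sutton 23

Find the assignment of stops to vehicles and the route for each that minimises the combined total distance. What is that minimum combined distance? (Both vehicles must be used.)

Minimum combined distance: 109 km.

Try each way of splitting the stops between the two vehicles (each non-empty) and, for each split, find the best tour for each vehicle:
  {Elm} + {Oak, Easton, Orwell, Sutton, Hadley}: 38 + 77 = 115
  {Oak} + {Elm, Easton, Orwell, Sutton, Hadley}: 34 + 86 = 120
  {Elm, Oak} + {Easton, Orwell, Sutton, Hadley}: 66 + 76 = 142
  {Easton} + {Elm, Oak, Orwell, Sutton, Hadley}: 16 + 95 = 111
  {Elm, Easton} + {Oak, Orwell, Sutton, Hadley}: 50 + 77 = 127
  {Oak, Easton} + {Elm, Orwell, Sutton, Hadley}: 34 + 83 = 117
  … (31 splits in total)
  {Elm, Orwell} + {Oak, Easton, Sutton, Hadley}: 38 + 71 = 109  ← best
Best: vehicle 1 Grove → Elm → Orwell → Grove = 38; vehicle 2 Grove → Sutton → Easton → Oak → Hadley → Grove = 71; combined 109.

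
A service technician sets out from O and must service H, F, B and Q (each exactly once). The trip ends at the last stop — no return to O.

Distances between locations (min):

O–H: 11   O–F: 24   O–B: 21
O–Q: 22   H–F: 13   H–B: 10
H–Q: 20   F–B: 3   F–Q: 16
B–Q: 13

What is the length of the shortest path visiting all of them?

Shortest open route: 40 min.

There are 4! = 24 possible orderings.
O - H - F - B - Q: 11+13+3+13 = 40
O - H - F - Q - B: 11+13+16+13 = 53
O - H - B - F - Q: 11+10+3+16 = 40
O - H - B - Q - F: 11+10+13+16 = 50
O - H - Q - F - B: 11+20+16+3 = 50
O - H - Q - B - F: 11+20+13+3 = 47
O - F - H - B - Q: 24+13+10+13 = 60
O - F - H - Q - B: 24+13+20+13 = 70
O - F - B - H - Q: 24+3+10+20 = 57
O - F - B - Q - H: 24+3+13+20 = 60
O - F - Q - H - B: 24+16+20+10 = 70
O - F - Q - B - H: 24+16+13+10 = 63
O - B - H - F - Q: 21+10+13+16 = 60
O - B - H - Q - F: 21+10+20+16 = 67
… (10 more)
The minimum is 40.
One shortest path: O → H → F → B → Q.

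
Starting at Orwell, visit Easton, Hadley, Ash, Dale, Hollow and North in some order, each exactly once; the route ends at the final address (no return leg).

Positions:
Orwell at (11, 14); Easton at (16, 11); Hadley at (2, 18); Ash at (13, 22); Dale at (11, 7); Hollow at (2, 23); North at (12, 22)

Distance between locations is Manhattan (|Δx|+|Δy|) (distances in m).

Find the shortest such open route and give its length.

47 m — the minimum one-way total.

There are 6! = 720 possible orderings.
Orwell→Easton→Hadley→Ash→Dale→Hollow→North: 8+21+15+17+25+11 = 97
Orwell→Easton→Hadley→Ash→Dale→North→Hollow: 8+21+15+17+16+11 = 88
Orwell→Easton→Hadley→Ash→Hollow→Dale→North: 8+21+15+12+25+16 = 97
Orwell→Easton→Hadley→Ash→Hollow→North→Dale: 8+21+15+12+11+16 = 83
Orwell→Easton→Hadley→Ash→North→Dale→Hollow: 8+21+15+1+16+25 = 86
Orwell→Easton→Hadley→Ash→North→Hollow→Dale: 8+21+15+1+11+25 = 81
Orwell→Easton→Hadley→Dale→Ash→Hollow→North: 8+21+20+17+12+11 = 89
Orwell→Easton→Hadley→Dale→Ash→North→Hollow: 8+21+20+17+1+11 = 78
… (712 more)
Orwell→Dale→Easton→Ash→North→Hollow→Hadley: 7+9+14+1+11+5 = 47  ← best
The minimum is 47.
One shortest path: Orwell → Dale → Easton → Ash → North → Hollow → Hadley.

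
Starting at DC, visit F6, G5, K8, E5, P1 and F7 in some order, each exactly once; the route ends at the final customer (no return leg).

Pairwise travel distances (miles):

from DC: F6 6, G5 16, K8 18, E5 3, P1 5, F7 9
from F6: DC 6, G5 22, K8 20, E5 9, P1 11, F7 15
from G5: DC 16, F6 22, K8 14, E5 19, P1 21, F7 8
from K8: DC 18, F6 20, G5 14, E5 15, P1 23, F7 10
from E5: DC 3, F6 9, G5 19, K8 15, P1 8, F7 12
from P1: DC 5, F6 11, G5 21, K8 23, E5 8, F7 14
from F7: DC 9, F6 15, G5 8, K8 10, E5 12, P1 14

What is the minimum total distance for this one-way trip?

There are 6! = 720 possible orderings.
DC - F6 - G5 - K8 - E5 - P1 - F7: 6+22+14+15+8+14 = 79
DC - F6 - G5 - K8 - E5 - F7 - P1: 6+22+14+15+12+14 = 83
DC - F6 - G5 - K8 - P1 - E5 - F7: 6+22+14+23+8+12 = 85
DC - F6 - G5 - K8 - P1 - F7 - E5: 6+22+14+23+14+12 = 91
DC - F6 - G5 - K8 - F7 - E5 - P1: 6+22+14+10+12+8 = 72
DC - F6 - G5 - K8 - F7 - P1 - E5: 6+22+14+10+14+8 = 74
DC - F6 - G5 - E5 - K8 - P1 - F7: 6+22+19+15+23+14 = 99
DC - F6 - G5 - E5 - K8 - F7 - P1: 6+22+19+15+10+14 = 86
… (712 more)
DC - F6 - P1 - E5 - K8 - F7 - G5: 6+11+8+15+10+8 = 58  ← best
The minimum is 58.
One shortest path: DC → F6 → P1 → E5 → K8 → F7 → G5.

Minimum one-way distance = 58 miles.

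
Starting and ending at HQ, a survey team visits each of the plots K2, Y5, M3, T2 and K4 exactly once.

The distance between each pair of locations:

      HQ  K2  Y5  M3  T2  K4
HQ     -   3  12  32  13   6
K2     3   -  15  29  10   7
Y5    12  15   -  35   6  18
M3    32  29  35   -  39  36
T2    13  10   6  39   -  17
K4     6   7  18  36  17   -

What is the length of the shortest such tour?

96 — the shortest possible round trip.

There are 60 distinct closed tours to check (reversals are equivalent).
HQ→K2→Y5→M3→T2→K4→HQ: 3+15+35+39+17+6 = 115
HQ→K2→Y5→M3→K4→T2→HQ: 3+15+35+36+17+13 = 119
HQ→K2→Y5→T2→M3→K4→HQ: 3+15+6+39+36+6 = 105
HQ→K2→Y5→T2→K4→M3→HQ: 3+15+6+17+36+32 = 109
HQ→K2→Y5→K4→M3→T2→HQ: 3+15+18+36+39+13 = 124
HQ→K2→Y5→K4→T2→M3→HQ: 3+15+18+17+39+32 = 124
HQ→K2→M3→Y5→T2→K4→HQ: 3+29+35+6+17+6 = 96
HQ→K2→M3→Y5→K4→T2→HQ: 3+29+35+18+17+13 = 115
HQ→K2→M3→T2→Y5→K4→HQ: 3+29+39+6+18+6 = 101
HQ→K2→M3→T2→K4→Y5→HQ: 3+29+39+17+18+12 = 118
HQ→K2→M3→K4→Y5→T2→HQ: 3+29+36+18+6+13 = 105
HQ→K2→M3→K4→T2→Y5→HQ: 3+29+36+17+6+12 = 103
HQ→K2→T2→Y5→M3→K4→HQ: 3+10+6+35+36+6 = 96
HQ→K2→T2→Y5→K4→M3→HQ: 3+10+6+18+36+32 = 105
… (46 more)
The minimum is 96.
One optimal route: HQ → K2 → M3 → Y5 → T2 → K4 → HQ (or its reverse).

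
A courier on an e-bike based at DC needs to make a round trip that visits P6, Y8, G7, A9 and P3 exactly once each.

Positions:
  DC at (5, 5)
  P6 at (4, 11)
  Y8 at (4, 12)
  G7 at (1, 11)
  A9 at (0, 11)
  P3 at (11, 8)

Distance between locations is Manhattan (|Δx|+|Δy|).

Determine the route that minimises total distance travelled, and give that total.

Minimum total distance: 36.

There are 60 distinct closed tours to check (reversals are equivalent).
DC → P6 → Y8 → G7 → A9 → P3 → DC: 7+1+4+1+14+9 = 36
DC → P6 → Y8 → G7 → P3 → A9 → DC: 7+1+4+13+14+11 = 50
DC → P6 → Y8 → A9 → G7 → P3 → DC: 7+1+5+1+13+9 = 36
DC → P6 → Y8 → A9 → P3 → G7 → DC: 7+1+5+14+13+10 = 50
DC → P6 → Y8 → P3 → G7 → A9 → DC: 7+1+11+13+1+11 = 44
DC → P6 → Y8 → P3 → A9 → G7 → DC: 7+1+11+14+1+10 = 44
DC → P6 → G7 → Y8 → A9 → P3 → DC: 7+3+4+5+14+9 = 42
DC → P6 → G7 → Y8 → P3 → A9 → DC: 7+3+4+11+14+11 = 50
DC → P6 → G7 → A9 → Y8 → P3 → DC: 7+3+1+5+11+9 = 36
DC → P6 → G7 → A9 → P3 → Y8 → DC: 7+3+1+14+11+8 = 44
DC → P6 → G7 → P3 → Y8 → A9 → DC: 7+3+13+11+5+11 = 50
DC → P6 → G7 → P3 → A9 → Y8 → DC: 7+3+13+14+5+8 = 50
DC → P6 → A9 → Y8 → G7 → P3 → DC: 7+4+5+4+13+9 = 42
DC → P6 → A9 → Y8 → P3 → G7 → DC: 7+4+5+11+13+10 = 50
… (46 more)
The minimum is 36.
One optimal route: DC → P6 → Y8 → G7 → A9 → P3 → DC (or its reverse).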